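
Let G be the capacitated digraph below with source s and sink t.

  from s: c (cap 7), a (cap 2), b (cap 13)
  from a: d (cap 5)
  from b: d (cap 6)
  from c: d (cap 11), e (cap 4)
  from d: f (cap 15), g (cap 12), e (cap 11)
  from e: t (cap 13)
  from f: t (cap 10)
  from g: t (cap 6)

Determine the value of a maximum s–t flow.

Augment s→c→e→t: bottleneck 4, flow now 4.
Augment s→a→d→e→t: bottleneck 2, flow now 6.
Augment s→b→d→e→t: bottleneck 6, flow now 12.
Augment s→c→d→e→t: bottleneck 1, flow now 13.
Augment s→c→d→f→t: bottleneck 2, flow now 15.
No augmenting path remains; maximum flow = 15.
In the residual graph, reachable from s: {s, b}.
Min-cut edges: s→a (2), s→c (7), b→d (6); capacity 2 + 7 + 6 = 15.
This cut is saturated, so no flow can exceed 15.

15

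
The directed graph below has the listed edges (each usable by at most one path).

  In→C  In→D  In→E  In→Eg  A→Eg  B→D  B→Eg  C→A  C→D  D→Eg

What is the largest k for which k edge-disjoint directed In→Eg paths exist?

3

Assign every edge capacity 1; by Menger, the answer equals the max flow.
Path In→Eg (+1); total 1.
Path In→D→Eg (+1); total 2.
Path In→C→A→Eg (+1); total 3.
No residual In→Eg path; max flow = 3.
Certifying cut of size 3: {In→C, In→D, In→Eg}.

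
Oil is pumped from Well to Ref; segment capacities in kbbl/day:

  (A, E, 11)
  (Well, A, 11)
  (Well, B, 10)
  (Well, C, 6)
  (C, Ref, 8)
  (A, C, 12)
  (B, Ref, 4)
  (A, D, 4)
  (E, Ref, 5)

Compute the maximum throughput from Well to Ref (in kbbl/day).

17

Augment Well→B→Ref: bottleneck 4, flow now 4.
Augment Well→C→Ref: bottleneck 6, flow now 10.
Augment Well→A→C→Ref: bottleneck 2, flow now 12.
Augment Well→A→E→Ref: bottleneck 5, flow now 17.
No augmenting path remains; maximum flow = 17.
In the residual graph, reachable from Well: {Well, A, B, C, D, E}.
Min-cut edges: B→Ref (4), C→Ref (8), E→Ref (5); capacity 4 + 8 + 5 = 17.
This cut is saturated, so no flow can exceed 17.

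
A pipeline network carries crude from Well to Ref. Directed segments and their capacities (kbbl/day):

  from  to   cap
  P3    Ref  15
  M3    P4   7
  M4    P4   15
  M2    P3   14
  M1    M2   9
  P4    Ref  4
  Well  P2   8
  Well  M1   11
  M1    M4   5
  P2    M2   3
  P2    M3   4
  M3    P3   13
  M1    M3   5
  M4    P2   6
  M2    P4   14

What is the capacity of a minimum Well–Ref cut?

Augment Well→M1→M3→P4→Ref: bottleneck 4, flow now 4.
Augment Well→M1→M3→P3→Ref: bottleneck 1, flow now 5.
Augment Well→M1→M2→P3→Ref: bottleneck 6, flow now 11.
Augment Well→P2→M3→P3→Ref: bottleneck 4, flow now 15.
Augment Well→P2→M2→P3→Ref: bottleneck 3, flow now 18.
No augmenting path remains; maximum flow = 18.
By max-flow min-cut, the minimum cut capacity equals the max flow.
In the residual graph, reachable from Well: {Well, P2}.
Min-cut edges: Well→M1 (11), P2→M3 (4), P2→M2 (3); capacity 11 + 4 + 3 = 18.

18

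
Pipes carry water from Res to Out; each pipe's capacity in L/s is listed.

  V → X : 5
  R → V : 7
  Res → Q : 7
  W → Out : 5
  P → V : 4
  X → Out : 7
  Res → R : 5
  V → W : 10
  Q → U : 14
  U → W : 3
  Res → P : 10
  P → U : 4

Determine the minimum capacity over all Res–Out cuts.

Augment Res→P→U→W→Out: bottleneck 3, flow now 3.
Augment Res→P→V→W→Out: bottleneck 2, flow now 5.
Augment Res→P→V→X→Out: bottleneck 2, flow now 7.
Augment Res→R→V→X→Out: bottleneck 3, flow now 10.
No augmenting path remains; maximum flow = 10.
By max-flow min-cut, the minimum cut capacity equals the max flow.
In the residual graph, reachable from Res: {Res, P, Q, R, U, V, W}.
Min-cut edges: V→X (5), W→Out (5); capacity 5 + 5 = 10.

10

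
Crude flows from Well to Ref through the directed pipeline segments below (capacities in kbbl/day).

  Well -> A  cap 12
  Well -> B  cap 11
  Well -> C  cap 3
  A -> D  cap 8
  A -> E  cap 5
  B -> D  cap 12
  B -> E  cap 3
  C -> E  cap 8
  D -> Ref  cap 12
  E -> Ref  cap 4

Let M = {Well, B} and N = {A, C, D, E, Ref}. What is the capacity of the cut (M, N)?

Edges leaving {Well, B}: Well→A (12), Well→C (3), B→D (12), B→E (3).
Cut capacity = 12 + 3 + 12 + 3 = 30.

30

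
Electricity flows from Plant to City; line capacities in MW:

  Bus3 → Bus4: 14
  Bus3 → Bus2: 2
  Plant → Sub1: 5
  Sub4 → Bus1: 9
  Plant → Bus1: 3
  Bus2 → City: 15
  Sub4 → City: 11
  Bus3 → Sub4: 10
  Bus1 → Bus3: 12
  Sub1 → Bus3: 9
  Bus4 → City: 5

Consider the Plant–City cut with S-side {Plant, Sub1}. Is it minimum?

No — its capacity is 12, but the minimum cut has capacity 8.

Given cut capacity: 3 + 9 = 12.
Augment Plant→Bus1→Bus3→Bus2→City: bottleneck 2, flow now 2.
Augment Plant→Bus1→Bus3→Bus4→City: bottleneck 1, flow now 3.
Augment Plant→Sub1→Bus3→Bus4→City: bottleneck 4, flow now 7.
Augment Plant→Sub1→Bus3→Sub4→City: bottleneck 1, flow now 8.
No augmenting path remains; maximum flow = 8.
In the residual graph, reachable from Plant: {Plant}.
Min-cut edges: Plant→Bus1 (3), Plant→Sub1 (5); capacity 3 + 5 = 8.
Cut capacity 12 exceeds the max flow 8, so it is not minimum.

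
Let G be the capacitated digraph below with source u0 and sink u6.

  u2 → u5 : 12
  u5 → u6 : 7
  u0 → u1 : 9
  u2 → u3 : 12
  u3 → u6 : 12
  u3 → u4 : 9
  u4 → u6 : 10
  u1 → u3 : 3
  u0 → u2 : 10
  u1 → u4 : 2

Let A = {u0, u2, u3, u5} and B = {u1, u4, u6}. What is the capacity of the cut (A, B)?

Edges leaving {u0, u2, u3, u5}: u0→u1 (9), u3→u4 (9), u3→u6 (12), u5→u6 (7).
Cut capacity = 9 + 9 + 12 + 7 = 37.

37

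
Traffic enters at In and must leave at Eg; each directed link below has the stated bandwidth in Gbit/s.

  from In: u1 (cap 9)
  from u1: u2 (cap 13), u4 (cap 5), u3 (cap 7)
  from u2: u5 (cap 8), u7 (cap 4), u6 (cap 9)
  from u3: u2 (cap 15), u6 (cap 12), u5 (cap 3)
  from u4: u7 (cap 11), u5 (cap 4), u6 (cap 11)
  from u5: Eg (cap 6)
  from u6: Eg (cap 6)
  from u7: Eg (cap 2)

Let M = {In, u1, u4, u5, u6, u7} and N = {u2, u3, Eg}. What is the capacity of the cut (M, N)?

Edges leaving {In, u1, u4, u5, u6, u7}: u1→u2 (13), u1→u3 (7), u5→Eg (6), u6→Eg (6), u7→Eg (2).
Cut capacity = 13 + 7 + 6 + 6 + 2 = 34.

34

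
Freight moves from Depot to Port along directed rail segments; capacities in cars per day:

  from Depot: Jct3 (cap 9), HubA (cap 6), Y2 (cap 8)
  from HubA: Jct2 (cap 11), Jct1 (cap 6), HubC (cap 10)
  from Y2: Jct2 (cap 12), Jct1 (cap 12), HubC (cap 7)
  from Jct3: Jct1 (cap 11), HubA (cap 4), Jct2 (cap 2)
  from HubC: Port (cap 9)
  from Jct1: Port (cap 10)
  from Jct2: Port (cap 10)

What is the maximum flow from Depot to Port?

Augment Depot→HubA→HubC→Port: bottleneck 6, flow now 6.
Augment Depot→Y2→HubC→Port: bottleneck 3, flow now 9.
Augment Depot→Y2→Jct1→Port: bottleneck 5, flow now 14.
Augment Depot→Jct3→Jct1→Port: bottleneck 5, flow now 19.
Augment Depot→Jct3→Jct2→Port: bottleneck 2, flow now 21.
Augment Depot→Jct3→HubA→Jct2→Port: bottleneck 2, flow now 23.
No augmenting path remains; maximum flow = 23.
In the residual graph, reachable from Depot: {Depot}.
Min-cut edges: Depot→HubA (6), Depot→Y2 (8), Depot→Jct3 (9); capacity 6 + 8 + 9 = 23.
This cut is saturated, so no flow can exceed 23.

23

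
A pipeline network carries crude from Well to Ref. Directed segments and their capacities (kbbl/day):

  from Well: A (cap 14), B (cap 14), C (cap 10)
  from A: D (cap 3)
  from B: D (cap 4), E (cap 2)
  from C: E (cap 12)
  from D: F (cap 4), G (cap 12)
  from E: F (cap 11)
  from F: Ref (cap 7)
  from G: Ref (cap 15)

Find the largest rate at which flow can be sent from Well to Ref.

14

Augment Well→A→D→F→Ref: bottleneck 3, flow now 3.
Augment Well→B→D→F→Ref: bottleneck 1, flow now 4.
Augment Well→B→D→G→Ref: bottleneck 3, flow now 7.
Augment Well→B→E→F→Ref: bottleneck 2, flow now 9.
Augment Well→C→E→F→Ref: bottleneck 1, flow now 10.
Augment Well→C→E→F→D→G→Ref: bottleneck 4, flow now 14. (uses reverse residual edge)
No augmenting path remains; maximum flow = 14.
In the residual graph, reachable from Well: {Well, A, B, C, E, F}.
Min-cut edges: A→D (3), B→D (4), F→Ref (7); capacity 3 + 4 + 7 = 14.
This cut is saturated, so no flow can exceed 14.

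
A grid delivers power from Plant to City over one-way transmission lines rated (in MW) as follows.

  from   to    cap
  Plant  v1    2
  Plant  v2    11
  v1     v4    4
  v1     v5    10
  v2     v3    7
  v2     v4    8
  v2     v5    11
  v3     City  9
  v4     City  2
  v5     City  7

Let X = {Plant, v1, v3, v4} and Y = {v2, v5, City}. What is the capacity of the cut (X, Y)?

Edges leaving {Plant, v1, v3, v4}: Plant→v2 (11), v1→v5 (10), v3→City (9), v4→City (2).
Cut capacity = 11 + 10 + 9 + 2 = 32.

32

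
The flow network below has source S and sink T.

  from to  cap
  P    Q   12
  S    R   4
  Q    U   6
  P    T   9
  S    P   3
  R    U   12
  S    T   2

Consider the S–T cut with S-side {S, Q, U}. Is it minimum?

Given cut capacity: 3 + 4 + 2 = 9.
Augment S→T: bottleneck 2, flow now 2.
Augment S→P→T: bottleneck 3, flow now 5.
No augmenting path remains; maximum flow = 5.
In the residual graph, reachable from S: {S, R, U}.
Min-cut edges: S→P (3), S→T (2); capacity 3 + 2 = 5.
Cut capacity 9 exceeds the max flow 5, so it is not minimum.

No — its capacity is 9, but the minimum cut has capacity 5.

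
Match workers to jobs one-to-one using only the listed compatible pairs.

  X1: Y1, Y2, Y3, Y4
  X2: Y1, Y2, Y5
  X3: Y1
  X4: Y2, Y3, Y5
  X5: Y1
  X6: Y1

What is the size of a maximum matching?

4

Unit-capacity flow: source→left, listed edges, right→sink; max matching = max flow.
Augmenting path X1→Y1 (+1); matched 1.
Augmenting path X2→Y2 (+1); matched 2.
Augmenting path X4→Y3 (+1); matched 3.
Augmenting path X3→Y1→X1→Y4 (+1); matched 4.
No augmenting path remains; maximum matching = 4.
König certificate: {X1, X2, X4, Y1} is a vertex cover of size 4 (every listed pair touches it), so no matching can be larger.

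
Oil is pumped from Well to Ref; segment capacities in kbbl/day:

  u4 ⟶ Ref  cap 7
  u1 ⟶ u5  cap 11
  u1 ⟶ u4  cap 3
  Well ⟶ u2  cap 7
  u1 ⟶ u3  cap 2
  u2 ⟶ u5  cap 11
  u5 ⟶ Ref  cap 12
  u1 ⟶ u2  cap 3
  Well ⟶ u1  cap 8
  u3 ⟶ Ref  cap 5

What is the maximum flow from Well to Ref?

Augment Well→u1→u3→Ref: bottleneck 2, flow now 2.
Augment Well→u1→u4→Ref: bottleneck 3, flow now 5.
Augment Well→u1→u5→Ref: bottleneck 3, flow now 8.
Augment Well→u2→u5→Ref: bottleneck 7, flow now 15.
No augmenting path remains; maximum flow = 15.
In the residual graph, reachable from Well: {Well}.
Min-cut edges: Well→u1 (8), Well→u2 (7); capacity 8 + 7 = 15.
This cut is saturated, so no flow can exceed 15.

15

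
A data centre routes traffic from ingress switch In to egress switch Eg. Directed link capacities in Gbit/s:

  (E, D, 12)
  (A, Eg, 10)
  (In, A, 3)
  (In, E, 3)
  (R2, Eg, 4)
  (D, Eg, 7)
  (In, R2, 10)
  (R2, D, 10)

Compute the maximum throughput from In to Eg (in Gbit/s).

14

Augment In→R2→Eg: bottleneck 4, flow now 4.
Augment In→A→Eg: bottleneck 3, flow now 7.
Augment In→R2→D→Eg: bottleneck 6, flow now 13.
Augment In→E→D→Eg: bottleneck 1, flow now 14.
No augmenting path remains; maximum flow = 14.
In the residual graph, reachable from In: {In, R2, E, D}.
Min-cut edges: In→A (3), R2→Eg (4), D→Eg (7); capacity 3 + 4 + 7 = 14.
This cut is saturated, so no flow can exceed 14.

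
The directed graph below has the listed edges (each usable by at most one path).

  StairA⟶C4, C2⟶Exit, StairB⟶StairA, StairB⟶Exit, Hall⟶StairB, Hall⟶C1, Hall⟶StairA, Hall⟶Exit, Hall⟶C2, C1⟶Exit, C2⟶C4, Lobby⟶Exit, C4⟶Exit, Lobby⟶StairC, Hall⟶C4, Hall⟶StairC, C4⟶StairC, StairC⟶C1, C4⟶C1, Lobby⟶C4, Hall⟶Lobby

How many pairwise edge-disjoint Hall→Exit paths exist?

Assign every edge capacity 1; by Menger, the answer equals the max flow.
Path Hall→Exit (+1); total 1.
Path Hall→C2→Exit (+1); total 2.
Path Hall→Lobby→Exit (+1); total 3.
Path Hall→StairB→Exit (+1); total 4.
Path Hall→C4→Exit (+1); total 5.
Path Hall→C1→Exit (+1); total 6.
No residual Hall→Exit path; max flow = 6.
Certifying cut of size 6: {C1→Exit, C4→Exit, Hall→C2, Hall→Exit, Hall→Lobby, Hall→StairB}.

6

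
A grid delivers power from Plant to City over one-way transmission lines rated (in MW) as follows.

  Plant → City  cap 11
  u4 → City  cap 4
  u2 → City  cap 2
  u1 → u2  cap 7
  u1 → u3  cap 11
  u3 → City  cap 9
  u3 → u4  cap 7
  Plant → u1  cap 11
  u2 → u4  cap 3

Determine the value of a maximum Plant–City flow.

22

Augment Plant→City: bottleneck 11, flow now 11.
Augment Plant→u1→u2→City: bottleneck 2, flow now 13.
Augment Plant→u1→u3→City: bottleneck 9, flow now 22.
No augmenting path remains; maximum flow = 22.
In the residual graph, reachable from Plant: {Plant}.
Min-cut edges: Plant→u1 (11), Plant→City (11); capacity 11 + 11 = 22.
This cut is saturated, so no flow can exceed 22.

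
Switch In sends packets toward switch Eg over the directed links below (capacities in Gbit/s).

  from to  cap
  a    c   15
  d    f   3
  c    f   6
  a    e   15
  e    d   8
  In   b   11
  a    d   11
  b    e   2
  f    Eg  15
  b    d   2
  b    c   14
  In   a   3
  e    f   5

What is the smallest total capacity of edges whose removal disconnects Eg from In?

Augment In→a→c→f→Eg: bottleneck 3, flow now 3.
Augment In→b→c→f→Eg: bottleneck 3, flow now 6.
Augment In→b→d→f→Eg: bottleneck 2, flow now 8.
Augment In→b→e→f→Eg: bottleneck 2, flow now 10.
Augment In→b→c→a→d→f→Eg: bottleneck 1, flow now 11. (uses reverse residual edge)
Augment In→b→c→a→e→f→Eg: bottleneck 2, flow now 13. (uses reverse residual edge)
No augmenting path remains; maximum flow = 13.
By max-flow min-cut, the minimum cut capacity equals the max flow.
In the residual graph, reachable from In: {In, b, c}.
Min-cut edges: In→a (3), b→d (2), b→e (2), c→f (6); capacity 3 + 2 + 2 + 6 = 13.

13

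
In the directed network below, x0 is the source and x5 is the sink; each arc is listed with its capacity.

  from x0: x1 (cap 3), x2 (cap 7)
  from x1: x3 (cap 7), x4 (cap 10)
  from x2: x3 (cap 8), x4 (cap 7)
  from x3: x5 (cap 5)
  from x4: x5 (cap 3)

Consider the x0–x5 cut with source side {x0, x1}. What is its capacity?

Edges leaving {x0, x1}: x0→x2 (7), x1→x3 (7), x1→x4 (10).
Cut capacity = 7 + 7 + 10 = 24.

24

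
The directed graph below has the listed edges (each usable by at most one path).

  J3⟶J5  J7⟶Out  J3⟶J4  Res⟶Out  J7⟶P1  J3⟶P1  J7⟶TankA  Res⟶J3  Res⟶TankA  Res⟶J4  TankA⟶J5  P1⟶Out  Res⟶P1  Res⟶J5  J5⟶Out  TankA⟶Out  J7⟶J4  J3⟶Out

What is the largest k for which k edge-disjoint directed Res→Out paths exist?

5

Assign every edge capacity 1; by Menger, the answer equals the max flow.
Path Res→Out (+1); total 1.
Path Res→J3→Out (+1); total 2.
Path Res→P1→Out (+1); total 3.
Path Res→TankA→Out (+1); total 4.
Path Res→J5→Out (+1); total 5.
No residual Res→Out path; max flow = 5.
Certifying cut of size 5: {Res→J3, Res→J5, Res→Out, Res→P1, Res→TankA}.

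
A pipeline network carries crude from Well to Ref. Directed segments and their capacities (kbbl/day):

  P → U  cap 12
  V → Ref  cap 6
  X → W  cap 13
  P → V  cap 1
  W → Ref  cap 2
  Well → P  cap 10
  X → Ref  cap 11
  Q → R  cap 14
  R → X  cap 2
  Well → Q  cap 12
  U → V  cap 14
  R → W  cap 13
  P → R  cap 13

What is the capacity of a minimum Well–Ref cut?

Augment Well→P→V→Ref: bottleneck 1, flow now 1.
Augment Well→P→R→W→Ref: bottleneck 2, flow now 3.
Augment Well→P→R→X→Ref: bottleneck 2, flow now 5.
Augment Well→P→U→V→Ref: bottleneck 5, flow now 10.
No augmenting path remains; maximum flow = 10.
By max-flow min-cut, the minimum cut capacity equals the max flow.
In the residual graph, reachable from Well: {Well, P, Q, R, U, V, W}.
Min-cut edges: R→X (2), V→Ref (6), W→Ref (2); capacity 2 + 6 + 2 = 10.

10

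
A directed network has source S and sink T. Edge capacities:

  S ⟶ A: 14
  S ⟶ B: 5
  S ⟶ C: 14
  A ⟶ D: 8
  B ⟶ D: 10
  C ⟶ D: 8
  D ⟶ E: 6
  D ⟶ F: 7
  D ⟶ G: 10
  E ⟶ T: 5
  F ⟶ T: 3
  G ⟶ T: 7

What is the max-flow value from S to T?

Augment S→A→D→E→T: bottleneck 5, flow now 5.
Augment S→A→D→F→T: bottleneck 3, flow now 8.
Augment S→B→D→G→T: bottleneck 5, flow now 13.
Augment S→C→D→G→T: bottleneck 2, flow now 15.
No augmenting path remains; maximum flow = 15.
In the residual graph, reachable from S: {S, A, B, C, D, E, F, G}.
Min-cut edges: E→T (5), F→T (3), G→T (7); capacity 5 + 3 + 7 = 15.
This cut is saturated, so no flow can exceed 15.

15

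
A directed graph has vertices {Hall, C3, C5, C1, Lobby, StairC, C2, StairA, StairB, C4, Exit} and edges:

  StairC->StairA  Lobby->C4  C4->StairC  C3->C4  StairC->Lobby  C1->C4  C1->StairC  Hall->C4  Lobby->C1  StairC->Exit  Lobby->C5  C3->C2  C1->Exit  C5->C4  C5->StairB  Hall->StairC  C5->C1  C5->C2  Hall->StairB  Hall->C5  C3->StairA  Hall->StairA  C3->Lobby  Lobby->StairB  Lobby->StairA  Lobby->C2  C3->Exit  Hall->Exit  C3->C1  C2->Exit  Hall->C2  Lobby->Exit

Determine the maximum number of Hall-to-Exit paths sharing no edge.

5

Assign every edge capacity 1; by Menger, the answer equals the max flow.
Path Hall→Exit (+1); total 1.
Path Hall→StairC→Exit (+1); total 2.
Path Hall→C2→Exit (+1); total 3.
Path Hall→C5→C1→Exit (+1); total 4.
Path Hall→C4→StairC→Lobby→Exit (+1); total 5.
No residual Hall→Exit path; max flow = 5.
Certifying cut of size 5: {Hall→C2, Hall→C4, Hall→C5, Hall→Exit, Hall→StairC}.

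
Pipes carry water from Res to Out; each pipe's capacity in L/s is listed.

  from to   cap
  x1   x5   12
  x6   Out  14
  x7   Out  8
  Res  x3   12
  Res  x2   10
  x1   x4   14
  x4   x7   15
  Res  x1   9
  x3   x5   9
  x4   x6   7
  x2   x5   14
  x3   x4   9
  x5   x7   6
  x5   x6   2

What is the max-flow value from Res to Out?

17

Augment Res→x1→x4→x6→Out: bottleneck 7, flow now 7.
Augment Res→x1→x4→x7→Out: bottleneck 2, flow now 9.
Augment Res→x2→x5→x6→Out: bottleneck 2, flow now 11.
Augment Res→x2→x5→x7→Out: bottleneck 6, flow now 17.
No augmenting path remains; maximum flow = 17.
In the residual graph, reachable from Res: {Res, x1, x2, x3, x4, x5, x7}.
Min-cut edges: x4→x6 (7), x5→x6 (2), x7→Out (8); capacity 7 + 2 + 8 = 17.
This cut is saturated, so no flow can exceed 17.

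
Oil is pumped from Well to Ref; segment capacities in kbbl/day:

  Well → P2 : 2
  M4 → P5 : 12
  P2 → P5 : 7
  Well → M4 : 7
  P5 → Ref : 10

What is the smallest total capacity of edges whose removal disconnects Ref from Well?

Augment Well→P2→P5→Ref: bottleneck 2, flow now 2.
Augment Well→M4→P5→Ref: bottleneck 7, flow now 9.
No augmenting path remains; maximum flow = 9.
By max-flow min-cut, the minimum cut capacity equals the max flow.
In the residual graph, reachable from Well: {Well}.
Min-cut edges: Well→P2 (2), Well→M4 (7); capacity 2 + 7 = 9.

9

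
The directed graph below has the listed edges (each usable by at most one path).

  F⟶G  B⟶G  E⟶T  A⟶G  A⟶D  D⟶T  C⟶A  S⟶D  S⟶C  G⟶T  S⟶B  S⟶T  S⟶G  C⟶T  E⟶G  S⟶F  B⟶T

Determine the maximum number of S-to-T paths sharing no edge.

5

Assign every edge capacity 1; by Menger, the answer equals the max flow.
Path S→T (+1); total 1.
Path S→B→T (+1); total 2.
Path S→C→T (+1); total 3.
Path S→D→T (+1); total 4.
Path S→G→T (+1); total 5.
No residual S→T path; max flow = 5.
Certifying cut of size 5: {G→T, S→B, S→C, S→D, S→T}.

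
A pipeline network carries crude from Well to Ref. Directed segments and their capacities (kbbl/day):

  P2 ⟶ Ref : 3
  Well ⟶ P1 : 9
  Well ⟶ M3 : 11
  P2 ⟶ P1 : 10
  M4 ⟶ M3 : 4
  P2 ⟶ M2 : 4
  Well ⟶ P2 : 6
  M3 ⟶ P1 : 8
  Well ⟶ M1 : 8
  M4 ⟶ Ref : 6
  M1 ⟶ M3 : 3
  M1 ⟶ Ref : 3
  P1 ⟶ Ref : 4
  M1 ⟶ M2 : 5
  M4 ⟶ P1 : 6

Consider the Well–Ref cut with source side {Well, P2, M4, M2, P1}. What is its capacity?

36

Edges leaving {Well, P2, M4, M2, P1}: Well→M1 (8), Well→M3 (11), P2→Ref (3), M4→M3 (4), M4→Ref (6), P1→Ref (4).
Cut capacity = 8 + 11 + 3 + 4 + 6 + 4 = 36.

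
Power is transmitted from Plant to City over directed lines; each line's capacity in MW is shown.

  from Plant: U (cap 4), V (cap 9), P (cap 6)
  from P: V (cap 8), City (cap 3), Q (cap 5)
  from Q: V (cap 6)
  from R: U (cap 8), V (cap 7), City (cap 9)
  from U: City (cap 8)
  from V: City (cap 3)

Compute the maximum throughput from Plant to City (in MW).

10

Augment Plant→P→City: bottleneck 3, flow now 3.
Augment Plant→U→City: bottleneck 4, flow now 7.
Augment Plant→V→City: bottleneck 3, flow now 10.
No augmenting path remains; maximum flow = 10.
In the residual graph, reachable from Plant: {Plant, P, Q, V}.
Min-cut edges: Plant→U (4), P→City (3), V→City (3); capacity 4 + 3 + 3 = 10.
This cut is saturated, so no flow can exceed 10.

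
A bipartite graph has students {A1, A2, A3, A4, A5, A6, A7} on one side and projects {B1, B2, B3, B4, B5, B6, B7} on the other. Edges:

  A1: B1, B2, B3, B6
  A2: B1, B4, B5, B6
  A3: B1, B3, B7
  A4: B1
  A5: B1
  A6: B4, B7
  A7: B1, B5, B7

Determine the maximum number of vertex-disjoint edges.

6

Unit-capacity flow: source→left, listed edges, right→sink; max matching = max flow.
Augmenting path A1→B1 (+1); matched 1.
Augmenting path A2→B4 (+1); matched 2.
Augmenting path A3→B3 (+1); matched 3.
Augmenting path A6→B7 (+1); matched 4.
Augmenting path A7→B5 (+1); matched 5.
Augmenting path A4→B1→A1→B2 (+1); matched 6.
No augmenting path remains; maximum matching = 6.
König certificate: {A1, A2, A3, A6, A7, B1} is a vertex cover of size 6 (every listed pair touches it), so no matching can be larger.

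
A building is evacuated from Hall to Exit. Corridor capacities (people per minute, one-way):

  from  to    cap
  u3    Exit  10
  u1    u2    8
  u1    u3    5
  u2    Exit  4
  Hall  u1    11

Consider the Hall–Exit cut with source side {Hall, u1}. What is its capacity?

Edges leaving {Hall, u1}: u1→u2 (8), u1→u3 (5).
Cut capacity = 8 + 5 = 13.

13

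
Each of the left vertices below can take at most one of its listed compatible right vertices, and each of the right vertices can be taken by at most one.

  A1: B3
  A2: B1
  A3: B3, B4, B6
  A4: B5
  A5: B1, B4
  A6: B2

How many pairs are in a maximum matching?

6

Unit-capacity flow: source→left, listed edges, right→sink; max matching = max flow.
Augmenting path A1→B3 (+1); matched 1.
Augmenting path A2→B1 (+1); matched 2.
Augmenting path A3→B4 (+1); matched 3.
Augmenting path A4→B5 (+1); matched 4.
Augmenting path A6→B2 (+1); matched 5.
Augmenting path A5→B4→A3→B6 (+1); matched 6.
No augmenting path remains; maximum matching = 6.
König certificate: {A1, A2, A3, A4, A5, A6} is a vertex cover of size 6 (every listed pair touches it), so no matching can be larger.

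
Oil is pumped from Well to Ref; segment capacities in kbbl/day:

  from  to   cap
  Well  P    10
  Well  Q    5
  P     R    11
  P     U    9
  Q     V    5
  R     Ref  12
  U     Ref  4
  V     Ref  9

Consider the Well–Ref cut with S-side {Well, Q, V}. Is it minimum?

Given cut capacity: 10 + 9 = 19.
Augment Well→P→R→Ref: bottleneck 10, flow now 10.
Augment Well→Q→V→Ref: bottleneck 5, flow now 15.
No augmenting path remains; maximum flow = 15.
In the residual graph, reachable from Well: {Well}.
Min-cut edges: Well→P (10), Well→Q (5); capacity 10 + 5 = 15.
Cut capacity 19 exceeds the max flow 15, so it is not minimum.

No — its capacity is 19, but the minimum cut has capacity 15.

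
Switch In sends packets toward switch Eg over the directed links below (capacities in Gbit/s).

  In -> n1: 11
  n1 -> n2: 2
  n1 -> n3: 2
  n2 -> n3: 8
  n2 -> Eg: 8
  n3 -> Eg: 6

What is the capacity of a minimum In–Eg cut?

Augment In→n1→n2→Eg: bottleneck 2, flow now 2.
Augment In→n1→n3→Eg: bottleneck 2, flow now 4.
No augmenting path remains; maximum flow = 4.
By max-flow min-cut, the minimum cut capacity equals the max flow.
In the residual graph, reachable from In: {In, n1}.
Min-cut edges: n1→n2 (2), n1→n3 (2); capacity 2 + 2 = 4.

4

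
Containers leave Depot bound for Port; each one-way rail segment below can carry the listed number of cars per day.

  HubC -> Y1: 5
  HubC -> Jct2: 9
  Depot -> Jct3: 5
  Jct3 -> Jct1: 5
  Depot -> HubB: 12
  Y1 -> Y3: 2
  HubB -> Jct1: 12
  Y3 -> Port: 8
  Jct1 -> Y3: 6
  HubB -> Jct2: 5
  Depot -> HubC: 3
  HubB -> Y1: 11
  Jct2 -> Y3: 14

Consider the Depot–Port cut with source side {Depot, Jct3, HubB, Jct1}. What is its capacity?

25

Edges leaving {Depot, Jct3, HubB, Jct1}: Depot→HubC (3), HubB→Y1 (11), HubB→Jct2 (5), Jct1→Y3 (6).
Cut capacity = 3 + 11 + 5 + 6 = 25.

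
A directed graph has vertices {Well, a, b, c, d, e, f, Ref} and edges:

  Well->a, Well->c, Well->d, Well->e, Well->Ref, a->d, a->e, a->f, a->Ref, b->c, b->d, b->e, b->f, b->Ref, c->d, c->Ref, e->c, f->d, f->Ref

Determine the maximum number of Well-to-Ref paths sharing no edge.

3

Assign every edge capacity 1; by Menger, the answer equals the max flow.
Path Well→Ref (+1); total 1.
Path Well→a→Ref (+1); total 2.
Path Well→c→Ref (+1); total 3.
No residual Well→Ref path; max flow = 3.
Certifying cut of size 3: {Well→Ref, Well→a, c→Ref}.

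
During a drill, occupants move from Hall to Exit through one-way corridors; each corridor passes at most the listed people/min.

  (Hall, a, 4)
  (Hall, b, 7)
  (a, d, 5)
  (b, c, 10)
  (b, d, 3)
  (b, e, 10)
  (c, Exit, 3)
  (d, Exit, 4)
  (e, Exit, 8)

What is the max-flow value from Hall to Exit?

Augment Hall→a→d→Exit: bottleneck 4, flow now 4.
Augment Hall→b→c→Exit: bottleneck 3, flow now 7.
Augment Hall→b→e→Exit: bottleneck 4, flow now 11.
No augmenting path remains; maximum flow = 11.
In the residual graph, reachable from Hall: {Hall}.
Min-cut edges: Hall→a (4), Hall→b (7); capacity 4 + 7 = 11.
This cut is saturated, so no flow can exceed 11.

11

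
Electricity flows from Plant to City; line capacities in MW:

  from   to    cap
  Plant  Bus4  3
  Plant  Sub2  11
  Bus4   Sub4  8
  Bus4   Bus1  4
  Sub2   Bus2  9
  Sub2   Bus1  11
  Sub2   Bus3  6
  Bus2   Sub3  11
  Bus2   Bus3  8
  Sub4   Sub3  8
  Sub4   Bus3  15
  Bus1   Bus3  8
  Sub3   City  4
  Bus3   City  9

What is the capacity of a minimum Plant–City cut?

Augment Plant→Sub2→Bus3→City: bottleneck 6, flow now 6.
Augment Plant→Bus4→Sub4→Sub3→City: bottleneck 3, flow now 9.
Augment Plant→Sub2→Bus2→Sub3→City: bottleneck 1, flow now 10.
Augment Plant→Sub2→Bus2→Bus3→City: bottleneck 3, flow now 13.
No augmenting path remains; maximum flow = 13.
By max-flow min-cut, the minimum cut capacity equals the max flow.
In the residual graph, reachable from Plant: {Plant, Bus4, Sub2, Bus2, Sub4, Bus1, Sub3, Bus3}.
Min-cut edges: Sub3→City (4), Bus3→City (9); capacity 4 + 9 = 13.

13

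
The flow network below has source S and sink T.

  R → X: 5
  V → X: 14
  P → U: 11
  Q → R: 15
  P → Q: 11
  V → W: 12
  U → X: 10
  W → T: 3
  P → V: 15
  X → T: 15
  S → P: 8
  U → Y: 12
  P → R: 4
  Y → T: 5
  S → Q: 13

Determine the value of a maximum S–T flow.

13

Augment S→P→R→X→T: bottleneck 4, flow now 4.
Augment S→P→U→X→T: bottleneck 4, flow now 8.
Augment S→Q→R→X→T: bottleneck 1, flow now 9.
Augment S→Q→R→P→U→X→T: bottleneck 4, flow now 13. (uses reverse residual edge)
No augmenting path remains; maximum flow = 13.
In the residual graph, reachable from S: {S, Q, R}.
Min-cut edges: S→P (8), R→X (5); capacity 8 + 5 = 13.
This cut is saturated, so no flow can exceed 13.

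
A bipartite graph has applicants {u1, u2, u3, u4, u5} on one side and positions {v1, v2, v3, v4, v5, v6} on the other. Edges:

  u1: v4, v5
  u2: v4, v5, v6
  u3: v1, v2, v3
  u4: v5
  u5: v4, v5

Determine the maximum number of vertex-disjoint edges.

4

Unit-capacity flow: source→left, listed edges, right→sink; max matching = max flow.
Augmenting path u1→v4 (+1); matched 1.
Augmenting path u2→v5 (+1); matched 2.
Augmenting path u3→v1 (+1); matched 3.
Augmenting path u4→v5→u2→v6 (+1); matched 4.
No augmenting path remains; maximum matching = 4.
König certificate: {u2, u3, v4, v5} is a vertex cover of size 4 (every listed pair touches it), so no matching can be larger.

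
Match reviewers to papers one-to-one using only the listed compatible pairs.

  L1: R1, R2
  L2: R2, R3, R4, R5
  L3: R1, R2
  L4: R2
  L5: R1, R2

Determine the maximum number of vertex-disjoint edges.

3

Unit-capacity flow: source→left, listed edges, right→sink; max matching = max flow.
Augmenting path L1→R1 (+1); matched 1.
Augmenting path L2→R2 (+1); matched 2.
Augmenting path L3→R2→L2→R3 (+1); matched 3.
No augmenting path remains; maximum matching = 3.
König certificate: {L2, R1, R2} is a vertex cover of size 3 (every listed pair touches it), so no matching can be larger.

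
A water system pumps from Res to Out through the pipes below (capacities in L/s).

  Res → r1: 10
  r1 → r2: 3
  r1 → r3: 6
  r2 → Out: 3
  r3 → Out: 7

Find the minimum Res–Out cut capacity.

Augment Res→r1→r2→Out: bottleneck 3, flow now 3.
Augment Res→r1→r3→Out: bottleneck 6, flow now 9.
No augmenting path remains; maximum flow = 9.
By max-flow min-cut, the minimum cut capacity equals the max flow.
In the residual graph, reachable from Res: {Res, r1}.
Min-cut edges: r1→r2 (3), r1→r3 (6); capacity 3 + 6 = 9.

9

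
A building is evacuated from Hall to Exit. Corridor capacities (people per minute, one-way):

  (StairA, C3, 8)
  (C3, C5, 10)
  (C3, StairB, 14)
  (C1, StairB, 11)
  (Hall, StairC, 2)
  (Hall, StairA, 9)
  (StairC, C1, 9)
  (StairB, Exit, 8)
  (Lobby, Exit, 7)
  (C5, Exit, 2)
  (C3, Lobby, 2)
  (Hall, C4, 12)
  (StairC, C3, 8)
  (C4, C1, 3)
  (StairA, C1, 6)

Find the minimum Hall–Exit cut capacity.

Augment Hall→StairC→C1→StairB→Exit: bottleneck 2, flow now 2.
Augment Hall→C4→C1→StairB→Exit: bottleneck 3, flow now 5.
Augment Hall→StairA→C1→StairB→Exit: bottleneck 3, flow now 8.
Augment Hall→StairA→C3→C5→Exit: bottleneck 2, flow now 10.
Augment Hall→StairA→C3→Lobby→Exit: bottleneck 2, flow now 12.
No augmenting path remains; maximum flow = 12.
By max-flow min-cut, the minimum cut capacity equals the max flow.
In the residual graph, reachable from Hall: {Hall, StairC, C4, StairA, C1, C3, C5, StairB}.
Min-cut edges: C3→Lobby (2), C5→Exit (2), StairB→Exit (8); capacity 2 + 2 + 8 = 12.

12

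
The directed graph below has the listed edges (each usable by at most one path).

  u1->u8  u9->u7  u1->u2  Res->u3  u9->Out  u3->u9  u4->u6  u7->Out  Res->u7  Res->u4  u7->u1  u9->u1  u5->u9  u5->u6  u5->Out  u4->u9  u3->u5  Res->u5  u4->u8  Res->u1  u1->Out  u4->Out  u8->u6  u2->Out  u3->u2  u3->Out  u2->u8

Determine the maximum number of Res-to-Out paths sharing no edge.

5

Assign every edge capacity 1; by Menger, the answer equals the max flow.
Path Res→u1→Out (+1); total 1.
Path Res→u3→Out (+1); total 2.
Path Res→u4→Out (+1); total 3.
Path Res→u5→Out (+1); total 4.
Path Res→u7→Out (+1); total 5.
No residual Res→Out path; max flow = 5.
Certifying cut of size 5: {Res→u1, Res→u3, Res→u4, Res→u5, Res→u7}.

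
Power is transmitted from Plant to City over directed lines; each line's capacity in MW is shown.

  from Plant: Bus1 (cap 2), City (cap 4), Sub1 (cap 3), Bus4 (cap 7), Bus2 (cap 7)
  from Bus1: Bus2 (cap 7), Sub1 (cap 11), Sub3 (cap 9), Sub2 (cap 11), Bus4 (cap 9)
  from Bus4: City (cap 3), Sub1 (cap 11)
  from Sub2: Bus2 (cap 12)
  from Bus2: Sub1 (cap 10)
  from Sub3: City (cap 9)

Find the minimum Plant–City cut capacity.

Augment Plant→City: bottleneck 4, flow now 4.
Augment Plant→Bus4→City: bottleneck 3, flow now 7.
Augment Plant→Bus1→Sub3→City: bottleneck 2, flow now 9.
No augmenting path remains; maximum flow = 9.
By max-flow min-cut, the minimum cut capacity equals the max flow.
In the residual graph, reachable from Plant: {Plant, Bus4, Bus2, Sub1}.
Min-cut edges: Plant→Bus1 (2), Plant→City (4), Bus4→City (3); capacity 2 + 4 + 3 = 9.

9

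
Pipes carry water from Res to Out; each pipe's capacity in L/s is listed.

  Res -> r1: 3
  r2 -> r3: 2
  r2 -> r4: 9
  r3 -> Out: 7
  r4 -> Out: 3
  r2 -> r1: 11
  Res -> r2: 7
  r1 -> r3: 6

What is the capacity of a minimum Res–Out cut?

10

Augment Res→r1→r3→Out: bottleneck 3, flow now 3.
Augment Res→r2→r3→Out: bottleneck 2, flow now 5.
Augment Res→r2→r4→Out: bottleneck 3, flow now 8.
Augment Res→r2→r1→r3→Out: bottleneck 2, flow now 10.
No augmenting path remains; maximum flow = 10.
By max-flow min-cut, the minimum cut capacity equals the max flow.
In the residual graph, reachable from Res: {Res}.
Min-cut edges: Res→r1 (3), Res→r2 (7); capacity 3 + 7 = 10.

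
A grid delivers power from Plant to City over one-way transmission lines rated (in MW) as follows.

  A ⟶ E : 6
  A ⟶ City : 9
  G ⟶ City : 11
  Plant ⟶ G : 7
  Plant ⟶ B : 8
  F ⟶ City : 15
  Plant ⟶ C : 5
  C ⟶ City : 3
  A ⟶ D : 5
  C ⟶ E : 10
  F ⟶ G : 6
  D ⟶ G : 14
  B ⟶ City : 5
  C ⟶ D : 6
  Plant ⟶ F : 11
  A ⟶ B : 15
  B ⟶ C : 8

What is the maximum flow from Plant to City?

30

Augment Plant→B→City: bottleneck 5, flow now 5.
Augment Plant→C→City: bottleneck 3, flow now 8.
Augment Plant→F→City: bottleneck 11, flow now 19.
Augment Plant→G→City: bottleneck 7, flow now 26.
Augment Plant→C→D→G→City: bottleneck 2, flow now 28.
Augment Plant→B→C→D→G→City: bottleneck 2, flow now 30.
No augmenting path remains; maximum flow = 30.
In the residual graph, reachable from Plant: {Plant, B, C, D, E, G}.
Min-cut edges: Plant→F (11), B→City (5), C→City (3), G→City (11); capacity 11 + 5 + 3 + 11 = 30.
This cut is saturated, so no flow can exceed 30.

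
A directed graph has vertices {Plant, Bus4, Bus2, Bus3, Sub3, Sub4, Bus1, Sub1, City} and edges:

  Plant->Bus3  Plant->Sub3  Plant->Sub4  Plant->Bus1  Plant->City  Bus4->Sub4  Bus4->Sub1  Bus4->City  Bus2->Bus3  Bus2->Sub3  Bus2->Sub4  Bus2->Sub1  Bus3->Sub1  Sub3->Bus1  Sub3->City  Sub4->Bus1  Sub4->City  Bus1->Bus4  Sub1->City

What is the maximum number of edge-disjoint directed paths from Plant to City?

5

Assign every edge capacity 1; by Menger, the answer equals the max flow.
Path Plant→City (+1); total 1.
Path Plant→Sub3→City (+1); total 2.
Path Plant→Sub4→City (+1); total 3.
Path Plant→Bus3→Sub1→City (+1); total 4.
Path Plant→Bus1→Bus4→City (+1); total 5.
No residual Plant→City path; max flow = 5.
Certifying cut of size 5: {Plant→Bus1, Plant→Bus3, Plant→City, Plant→Sub3, Plant→Sub4}.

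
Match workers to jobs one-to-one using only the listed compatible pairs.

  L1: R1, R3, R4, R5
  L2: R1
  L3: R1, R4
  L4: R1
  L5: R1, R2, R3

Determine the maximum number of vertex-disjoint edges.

4

Unit-capacity flow: source→left, listed edges, right→sink; max matching = max flow.
Augmenting path L1→R1 (+1); matched 1.
Augmenting path L3→R4 (+1); matched 2.
Augmenting path L5→R2 (+1); matched 3.
Augmenting path L2→R1→L1→R3 (+1); matched 4.
No augmenting path remains; maximum matching = 4.
König certificate: {L1, L3, L5, R1} is a vertex cover of size 4 (every listed pair touches it), so no matching can be larger.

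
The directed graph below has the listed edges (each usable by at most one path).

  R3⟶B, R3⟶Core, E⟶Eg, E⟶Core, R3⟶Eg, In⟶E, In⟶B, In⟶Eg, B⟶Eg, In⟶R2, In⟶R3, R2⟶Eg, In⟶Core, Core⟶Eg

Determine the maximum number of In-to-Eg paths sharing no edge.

Assign every edge capacity 1; by Menger, the answer equals the max flow.
Path In→Eg (+1); total 1.
Path In→E→Eg (+1); total 2.
Path In→R3→Eg (+1); total 3.
Path In→R2→Eg (+1); total 4.
Path In→Core→Eg (+1); total 5.
Path In→B→Eg (+1); total 6.
No residual In→Eg path; max flow = 6.
Certifying cut of size 6: {In→B, In→Core, In→E, In→Eg, In→R2, In→R3}.

6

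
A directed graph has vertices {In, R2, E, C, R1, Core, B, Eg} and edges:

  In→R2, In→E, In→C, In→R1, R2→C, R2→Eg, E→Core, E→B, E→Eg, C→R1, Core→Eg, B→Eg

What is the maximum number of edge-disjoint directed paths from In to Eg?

2

Assign every edge capacity 1; by Menger, the answer equals the max flow.
Path In→R2→Eg (+1); total 1.
Path In→E→Eg (+1); total 2.
No residual In→Eg path; max flow = 2.
Certifying cut of size 2: {In→E, In→R2}.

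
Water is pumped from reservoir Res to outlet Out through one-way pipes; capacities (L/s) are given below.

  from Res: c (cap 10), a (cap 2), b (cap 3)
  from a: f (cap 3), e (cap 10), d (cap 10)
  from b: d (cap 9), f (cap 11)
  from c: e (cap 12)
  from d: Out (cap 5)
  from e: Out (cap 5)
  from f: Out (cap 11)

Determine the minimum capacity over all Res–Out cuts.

10

Augment Res→a→d→Out: bottleneck 2, flow now 2.
Augment Res→b→d→Out: bottleneck 3, flow now 5.
Augment Res→c→e→Out: bottleneck 5, flow now 10.
No augmenting path remains; maximum flow = 10.
By max-flow min-cut, the minimum cut capacity equals the max flow.
In the residual graph, reachable from Res: {Res, c, e}.
Min-cut edges: Res→a (2), Res→b (3), e→Out (5); capacity 2 + 3 + 5 = 10.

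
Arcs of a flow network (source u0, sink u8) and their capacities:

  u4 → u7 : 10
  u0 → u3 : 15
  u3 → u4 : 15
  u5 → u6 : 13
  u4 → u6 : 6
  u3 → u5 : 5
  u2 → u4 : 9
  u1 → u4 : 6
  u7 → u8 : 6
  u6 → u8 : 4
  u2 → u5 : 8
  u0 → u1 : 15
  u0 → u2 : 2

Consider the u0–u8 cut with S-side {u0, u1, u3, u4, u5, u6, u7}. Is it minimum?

Given cut capacity: 2 + 4 + 6 = 12.
Augment u0→u1→u4→u6→u8: bottleneck 4, flow now 4.
Augment u0→u1→u4→u7→u8: bottleneck 2, flow now 6.
Augment u0→u2→u4→u7→u8: bottleneck 2, flow now 8.
Augment u0→u3→u4→u7→u8: bottleneck 2, flow now 10.
No augmenting path remains; maximum flow = 10.
In the residual graph, reachable from u0: {u0, u1, u2, u3, u4, u5, u6, u7}.
Min-cut edges: u6→u8 (4), u7→u8 (6); capacity 4 + 6 = 10.
Cut capacity 12 exceeds the max flow 10, so it is not minimum.

No — its capacity is 12, but the minimum cut has capacity 10.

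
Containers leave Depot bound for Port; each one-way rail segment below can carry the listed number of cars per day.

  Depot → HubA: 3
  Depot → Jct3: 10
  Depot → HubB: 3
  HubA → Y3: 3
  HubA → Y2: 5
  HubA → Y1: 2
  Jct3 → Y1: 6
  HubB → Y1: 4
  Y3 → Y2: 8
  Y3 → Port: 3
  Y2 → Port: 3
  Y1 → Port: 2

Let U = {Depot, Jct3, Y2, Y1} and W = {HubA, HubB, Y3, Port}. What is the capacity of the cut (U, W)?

11

Edges leaving {Depot, Jct3, Y2, Y1}: Depot→HubA (3), Depot→HubB (3), Y2→Port (3), Y1→Port (2).
Cut capacity = 3 + 3 + 3 + 2 = 11.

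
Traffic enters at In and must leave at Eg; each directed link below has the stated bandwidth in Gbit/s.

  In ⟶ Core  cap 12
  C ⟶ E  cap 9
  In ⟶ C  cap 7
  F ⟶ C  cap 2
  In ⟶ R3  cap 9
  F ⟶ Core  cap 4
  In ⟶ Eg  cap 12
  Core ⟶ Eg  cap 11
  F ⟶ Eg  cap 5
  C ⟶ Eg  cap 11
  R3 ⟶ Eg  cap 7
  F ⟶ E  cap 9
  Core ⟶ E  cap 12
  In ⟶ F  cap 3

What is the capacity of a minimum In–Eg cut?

Augment In→Eg: bottleneck 12, flow now 12.
Augment In→R3→Eg: bottleneck 7, flow now 19.
Augment In→F→Eg: bottleneck 3, flow now 22.
Augment In→C→Eg: bottleneck 7, flow now 29.
Augment In→Core→Eg: bottleneck 11, flow now 40.
No augmenting path remains; maximum flow = 40.
By max-flow min-cut, the minimum cut capacity equals the max flow.
In the residual graph, reachable from In: {In, R3, Core, E}.
Min-cut edges: In→F (3), In→C (7), In→Eg (12), R3→Eg (7), Core→Eg (11); capacity 3 + 7 + 12 + 7 + 11 = 40.

40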